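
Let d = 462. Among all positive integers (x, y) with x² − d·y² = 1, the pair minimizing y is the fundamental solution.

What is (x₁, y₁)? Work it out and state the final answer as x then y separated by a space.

√462 → a₀=21, period (2,42); ℓ=2 even so k=1
k=0  a_k=21  p_k/q_k = 21/1
k=1  a_k=2  p_k/q_k = 43/2
→ (43, 2).  Check: 43²=1849, 462·2²=1848, difference 1.

43 2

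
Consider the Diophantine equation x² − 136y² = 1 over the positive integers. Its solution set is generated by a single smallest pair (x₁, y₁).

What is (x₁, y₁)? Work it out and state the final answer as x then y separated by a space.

35 3

d=136: √d = [11; 1,1,1,22] (ℓ=4, even), read p_3/q_3
k=0  a_k=11  p_k/q_k = 11/1
…
k=2  a_k=1  p_k/q_k = 23/2
k=3  a_k=1  p_k/q_k = 35/3
→ (35, 3).  Check: 35²=1225, 136·3²=1224, difference 1.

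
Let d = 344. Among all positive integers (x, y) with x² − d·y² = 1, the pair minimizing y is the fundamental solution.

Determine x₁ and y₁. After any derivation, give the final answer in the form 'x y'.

d=344: √d = [18; 1,1,4,1,3,1,4,1,1,36] (ℓ=10, even), read p_9/q_9
i=0: a=18 ⇒ p=18, q=1
i=1: a=1 ⇒ p=19, q=1
i=2: a=1 ⇒ p=37, q=2
…
i=4: a=1 ⇒ p=204, q=11
i=5: a=3 ⇒ p=779, q=42
i=6: a=1 ⇒ p=983, q=53
…
i=8: a=1 ⇒ p=5694, q=307
i=9: a=1 ⇒ p=10405, q=561
fundamental: x₁=10405, y₁=561  (since 108264025 − 344·314721 = 1)

10405 561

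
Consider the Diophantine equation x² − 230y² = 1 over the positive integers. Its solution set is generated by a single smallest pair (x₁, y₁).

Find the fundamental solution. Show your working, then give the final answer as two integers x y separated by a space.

√230 → a₀=15, period (6,30); ℓ=2 even so k=1
a_0=15:  p_0=15·1+0=15,  q_0=15·0+1=1
a_1=6:  p_1=6·15+1=91,  q_1=6·1+0=6
(x₁, y₁) = (91, 6);  91² − 230·6² = 1 ✓

91 6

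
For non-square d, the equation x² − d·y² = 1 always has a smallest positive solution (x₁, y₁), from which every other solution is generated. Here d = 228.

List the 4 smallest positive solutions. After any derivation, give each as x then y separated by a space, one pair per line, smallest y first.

d=228: √d = [15; 10,30] (ℓ=2, even), read p_1/q_1
i=0: a=15 ⇒ p=15, q=1
i=1: a=10 ⇒ p=151, q=10
→ (151, 10).  Check: 151²=22801, 228·10²=22800, difference 1.
(151+10√228)^2 = 45601 + 3020√228
(151+10√228)^3 = 13771351 + 912030√228
(151+10√228)^4 = 4158902401 + 275430040√228

151 10
45601 3020
13771351 912030
4158902401 275430040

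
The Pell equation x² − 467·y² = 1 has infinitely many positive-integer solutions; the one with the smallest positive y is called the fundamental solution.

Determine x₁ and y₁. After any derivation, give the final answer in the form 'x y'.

1625626 75225

[21; 1,1,1,1,3,…,1,1,42] for √467; ℓ=14 ⇒ convergent index 13
step 0: (21, 1)  from 21·(1,0) + (0,1)
step 1: (22, 1)  from 1·(21,1) + (1,0)
step 2: (43, 2)  from 1·(22,1) + (21,1)
…
step 5: (389, 18)  from 3·(108,5) + (65,3)
…
step 10: (358232, 16577)  from 1·(275465,12747) + (82767,3830)
…
step 12: (991929, 45901)  from 1·(633697,29324) + (358232,16577)
step 13: (1625626, 75225)  from 1·(991929,45901) + (633697,29324)
→ (1625626, 75225).  Check: 1625626²=2642659891876, 467·75225²=2642659891875, difference 1.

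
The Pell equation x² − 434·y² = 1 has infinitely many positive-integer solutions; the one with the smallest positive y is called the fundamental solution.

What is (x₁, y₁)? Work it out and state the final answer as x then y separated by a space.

d=434: √d = [20; 1,4,1,40] (ℓ=4, even), read p_3/q_3
k=0  a_k=20  p_k/q_k = 20/1
k=1  a_k=1  p_k/q_k = 21/1
k=2  a_k=4  p_k/q_k = 104/5
k=3  a_k=1  p_k/q_k = 125/6
fundamental: x₁=125, y₁=6  (since 15625 − 434·36 = 1)

125 6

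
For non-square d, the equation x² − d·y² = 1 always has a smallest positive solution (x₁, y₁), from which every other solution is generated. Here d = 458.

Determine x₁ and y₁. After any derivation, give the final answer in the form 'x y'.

22899 1070

√458 → a₀=21, period (2,2,42); ℓ=3 odd so k=5
a_0=21:  p_0=21·1+0=21,  q_0=21·0+1=1
…
a_4=2:  p_4=2·4537+107=9181,  q_4=2·212+5=429
a_5=2:  p_5=2·9181+4537=22899,  q_5=2·429+212=1070
fundamental: x₁=22899, y₁=1070  (since 524364201 − 458·1144900 = 1)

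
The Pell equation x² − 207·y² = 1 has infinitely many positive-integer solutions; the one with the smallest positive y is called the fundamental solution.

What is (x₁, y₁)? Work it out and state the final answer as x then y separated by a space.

1151 80

[14; 2,1,1,2,1,1,2,28] for √207; ℓ=8 ⇒ convergent index 7
step 0: (14, 1)  from 14·(1,0) + (0,1)
step 1: (29, 2)  from 2·(14,1) + (1,0)
…
step 3: (72, 5)  from 1·(43,3) + (29,2)
…
step 5: (259, 18)  from 1·(187,13) + (72,5)
step 6: (446, 31)  from 1·(259,18) + (187,13)
step 7: (1151, 80)  from 2·(446,31) + (259,18)
→ (1151, 80).  Check: 1151²=1324801, 207·80²=1324800, difference 1.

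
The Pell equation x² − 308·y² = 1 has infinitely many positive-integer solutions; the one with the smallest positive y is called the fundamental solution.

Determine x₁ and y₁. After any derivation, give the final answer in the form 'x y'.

351 20

d=308: √d = [17; 1,1,4,1,1,34] (ℓ=6, even), read p_5/q_5
a_0=17:  p_0=17·1+0=17,  q_0=17·0+1=1
…
a_4=1:  p_4=1·158+35=193,  q_4=1·9+2=11
a_5=1:  p_5=1·193+158=351,  q_5=1·11+9=20
fundamental: x₁=351, y₁=20  (since 123201 − 308·400 = 1)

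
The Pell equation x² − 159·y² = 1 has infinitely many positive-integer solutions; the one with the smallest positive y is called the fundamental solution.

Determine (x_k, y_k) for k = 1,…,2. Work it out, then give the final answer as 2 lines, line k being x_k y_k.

√159 = [12; 1,1,1,1,3,1,1,1,1,24, …], period ℓ=10 (even) → k=9
a_0=12:  p_0=12·1+0=12,  q_0=12·0+1=1
…
a_5=3:  p_5=3·63+38=227,  q_5=3·5+3=18
…
a_8=1:  p_8=1·517+290=807,  q_8=1·41+23=64
a_9=1:  p_9=1·807+517=1324,  q_9=1·64+41=105
→ (1324, 105).  Check: 1324²=1752976, 159·105²=1752975, difference 1.
k=2:  x_2 = 1324·1324+159·105·105 = 3505951,  y_2 = 1324·105+105·1324 = 278040

1324 105
3505951 278040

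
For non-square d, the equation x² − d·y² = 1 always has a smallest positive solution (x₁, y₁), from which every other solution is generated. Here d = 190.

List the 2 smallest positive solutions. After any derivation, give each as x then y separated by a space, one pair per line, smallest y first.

52021 3774
5412368881 392654508

d=190: √d = [13; 1,3,1,1,1,…,3,1,26] (ℓ=14, even), read p_13/q_13
step 0: (13, 1)  from 13·(1,0) + (0,1)
step 1: (14, 1)  from 1·(13,1) + (1,0)
step 2: (55, 4)  from 3·(14,1) + (13,1)
…
step 4: (124, 9)  from 1·(69,5) + (55,4)
step 5: (193, 14)  from 1·(124,9) + (69,5)
step 6: (510, 37)  from 2·(193,14) + (124,9)
step 7: (1213, 88)  from 2·(510,37) + (193,14)
…
step 9: (4149, 301)  from 1·(2936,213) + (1213,88)
…
step 11: (11234, 815)  from 1·(7085,514) + (4149,301)
step 12: (40787, 2959)  from 3·(11234,815) + (7085,514)
step 13: (52021, 3774)  from 1·(40787,2959) + (11234,815)
→ (52021, 3774).  Check: 52021²=2706184441, 190·3774²=2706184440, difference 1.
k=2:  x_2 = 52021·52021+190·3774·3774 = 5412368881,  y_2 = 52021·3774+3774·52021 = 392654508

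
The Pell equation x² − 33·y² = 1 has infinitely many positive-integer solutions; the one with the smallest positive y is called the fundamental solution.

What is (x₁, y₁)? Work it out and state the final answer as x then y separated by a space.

23 4

d=33: √d = [5; 1,2,1,10] (ℓ=4, even), read p_3/q_3
a_0=5:  p_0=5·1+0=5,  q_0=5·0+1=1
…
a_2=2:  p_2=2·6+5=17,  q_2=2·1+1=3
a_3=1:  p_3=1·17+6=23,  q_3=1·3+1=4
(x₁, y₁) = (23, 4);  23² − 33·4² = 1 ✓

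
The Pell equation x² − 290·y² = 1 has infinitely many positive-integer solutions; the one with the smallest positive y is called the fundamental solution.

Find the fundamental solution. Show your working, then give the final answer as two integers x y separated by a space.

579 34

d=290: √d = [17; 34] (ℓ=1, odd), read p_1/q_1
a_0=17:  p_0=17·1+0=17,  q_0=17·0+1=1
a_1=34:  p_1=34·17+1=579,  q_1=34·1+0=34
fundamental: x₁=579, y₁=34  (since 335241 − 290·1156 = 1)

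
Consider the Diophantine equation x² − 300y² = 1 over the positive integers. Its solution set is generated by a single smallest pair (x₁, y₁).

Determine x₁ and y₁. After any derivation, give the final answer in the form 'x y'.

1351 78

d=300: √d = [17; 3,8,3,34] (ℓ=4, even), read p_3/q_3
step 0: (17, 1)  from 17·(1,0) + (0,1)
…
step 2: (433, 25)  from 8·(52,3) + (17,1)
step 3: (1351, 78)  from 3·(433,25) + (52,3)
fundamental: x₁=1351, y₁=78  (since 1825201 − 300·6084 = 1)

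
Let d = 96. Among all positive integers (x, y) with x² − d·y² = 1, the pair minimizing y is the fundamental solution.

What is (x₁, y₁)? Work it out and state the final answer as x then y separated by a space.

[9; 1,3,1,18] for √96; ℓ=4 ⇒ convergent index 3
a_0=9:  p_0=9·1+0=9,  q_0=9·0+1=1
a_1=1:  p_1=1·9+1=10,  q_1=1·1+0=1
a_2=3:  p_2=3·10+9=39,  q_2=3·1+1=4
a_3=1:  p_3=1·39+10=49,  q_3=1·4+1=5
fundamental: x₁=49, y₁=5  (since 2401 − 96·25 = 1)

49 5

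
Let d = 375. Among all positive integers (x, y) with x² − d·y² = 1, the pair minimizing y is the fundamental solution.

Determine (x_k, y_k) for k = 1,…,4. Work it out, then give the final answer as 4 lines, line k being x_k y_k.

15124 781
457470751 23623688
13837575261124 714569313843
418558976041008001 21614292581499376

√375 = [19; 2,1,2,1,5,1,2,1,2,38, …], period ℓ=10 (even) → k=9
a_0=19:  p_0=19·1+0=19,  q_0=19·0+1=1
a_1=2:  p_1=2·19+1=39,  q_1=2·1+0=2
a_2=1:  p_2=1·39+19=58,  q_2=1·2+1=3
a_3=2:  p_3=2·58+39=155,  q_3=2·3+2=8
a_4=1:  p_4=1·155+58=213,  q_4=1·8+3=11
…
a_6=1:  p_6=1·1220+213=1433,  q_6=1·63+11=74
a_7=2:  p_7=2·1433+1220=4086,  q_7=2·74+63=211
a_8=1:  p_8=1·4086+1433=5519,  q_8=1·211+74=285
a_9=2:  p_9=2·5519+4086=15124,  q_9=2·285+211=781
(x₁, y₁) = (15124, 781);  15124² − 375·781² = 1 ✓
(x_2, y_2) = (15124·15124 + 375·781·781, 15124·781 + 781·15124) = (457470751, 23623688)
(x_3, y_3) = (15124·457470751 + 375·781·23623688, 15124·23623688 + 781·457470751) = (13837575261124, 714569313843)
(x_4, y_4) = (15124·13837575261124 + 375·781·714569313843, 15124·714569313843 + 781·13837575261124) = (418558976041008001, 21614292581499376)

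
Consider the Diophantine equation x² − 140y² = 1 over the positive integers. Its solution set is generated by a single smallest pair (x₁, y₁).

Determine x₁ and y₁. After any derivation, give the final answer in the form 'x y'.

d=140: √d = [11; 1,4,1,22] (ℓ=4, even), read p_3/q_3
i=0: a=11 ⇒ p=11, q=1
i=1: a=1 ⇒ p=12, q=1
i=2: a=4 ⇒ p=59, q=5
i=3: a=1 ⇒ p=71, q=6
fundamental: x₁=71, y₁=6  (since 5041 − 140·36 = 1)

71 6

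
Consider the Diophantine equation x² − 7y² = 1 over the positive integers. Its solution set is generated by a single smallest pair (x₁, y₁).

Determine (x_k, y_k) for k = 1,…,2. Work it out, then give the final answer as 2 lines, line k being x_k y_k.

d=7: √d = [2; 1,1,1,4] (ℓ=4, even), read p_3/q_3
step 0: (2, 1)  from 2·(1,0) + (0,1)
step 1: (3, 1)  from 1·(2,1) + (1,0)
step 2: (5, 2)  from 1·(3,1) + (2,1)
step 3: (8, 3)  from 1·(5,2) + (3,1)
(x₁, y₁) = (8, 3);  8² − 7·3² = 1 ✓
(x_2, y_2) = (8·8 + 7·3·3, 8·3 + 3·8) = (127, 48)

8 3
127 48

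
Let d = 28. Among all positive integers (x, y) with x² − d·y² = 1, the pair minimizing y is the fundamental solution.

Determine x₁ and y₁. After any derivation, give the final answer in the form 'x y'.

√28 → a₀=5, period (3,2,3,10); ℓ=4 even so k=3
step 0: (5, 1)  from 5·(1,0) + (0,1)
step 1: (16, 3)  from 3·(5,1) + (1,0)
step 2: (37, 7)  from 2·(16,3) + (5,1)
step 3: (127, 24)  from 3·(37,7) + (16,3)
→ (127, 24).  Check: 127²=16129, 28·24²=16128, difference 1.

127 24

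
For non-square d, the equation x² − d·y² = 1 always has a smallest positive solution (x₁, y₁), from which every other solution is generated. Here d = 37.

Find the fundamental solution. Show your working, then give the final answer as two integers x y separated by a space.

73 12

√37 → a₀=6, period (12); ℓ=1 odd so k=1
i=0: a=6 ⇒ p=6, q=1
i=1: a=12 ⇒ p=73, q=12
(x₁, y₁) = (73, 12);  73² − 37·12² = 1 ✓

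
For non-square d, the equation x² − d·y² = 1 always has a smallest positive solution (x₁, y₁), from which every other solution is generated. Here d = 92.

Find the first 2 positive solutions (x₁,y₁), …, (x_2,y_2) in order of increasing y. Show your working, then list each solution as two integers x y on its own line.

[9; 1,1,2,4,2,1,1,18] for √92; ℓ=8 ⇒ convergent index 7
step 0: (9, 1)  from 9·(1,0) + (0,1)
…
step 5: (470, 49)  from 2·(211,22) + (48,5)
step 6: (681, 71)  from 1·(470,49) + (211,22)
step 7: (1151, 120)  from 1·(681,71) + (470,49)
(x₁, y₁) = (1151, 120);  1151² − 92·120² = 1 ✓
k=2:  x_2 = 1151·1151+92·120·120 = 2649601,  y_2 = 1151·120+120·1151 = 276240

1151 120
2649601 276240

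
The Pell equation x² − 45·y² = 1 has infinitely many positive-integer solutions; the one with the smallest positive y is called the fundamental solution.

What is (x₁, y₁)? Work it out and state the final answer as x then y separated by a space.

161 24

√45 → a₀=6, period (1,2,2,2,1,12); ℓ=6 even so k=5
a_0=6:  p_0=6·1+0=6,  q_0=6·0+1=1
a_1=1:  p_1=1·6+1=7,  q_1=1·1+0=1
a_2=2:  p_2=2·7+6=20,  q_2=2·1+1=3
a_3=2:  p_3=2·20+7=47,  q_3=2·3+1=7
a_4=2:  p_4=2·47+20=114,  q_4=2·7+3=17
a_5=1:  p_5=1·114+47=161,  q_5=1·17+7=24
fundamental: x₁=161, y₁=24  (since 25921 − 45·576 = 1)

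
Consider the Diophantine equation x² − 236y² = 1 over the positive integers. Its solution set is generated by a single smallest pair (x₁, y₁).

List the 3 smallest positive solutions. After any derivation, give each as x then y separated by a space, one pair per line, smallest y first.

561799 36570
631236232801 41089978860
709255768702176199 46168618067101710

√236 → a₀=15, period (2,1,3,5,1,6,1,5,3,1,2,30); ℓ=12 even so k=11
a_0=15:  p_0=15·1+0=15,  q_0=15·0+1=1
…
a_2=1:  p_2=1·31+15=46,  q_2=1·2+1=3
…
a_10=1:  p_10=1·154729+48806=203535,  q_10=1·10072+3177=13249
a_11=2:  p_11=2·203535+154729=561799,  q_11=2·13249+10072=36570
→ (561799, 36570).  Check: 561799²=315618116401, 236·36570²=315618116400, difference 1.
(561799+36570√236)^2 = 631236232801 + 41089978860√236
(561799+36570√236)^3 = 709255768702176199 + 46168618067101710√236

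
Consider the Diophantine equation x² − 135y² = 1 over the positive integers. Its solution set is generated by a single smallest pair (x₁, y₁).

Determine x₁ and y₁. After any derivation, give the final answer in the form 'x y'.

244 21

d=135: √d = [11; 1,1,1,1,1,1,1,22] (ℓ=8, even), read p_7/q_7
step 0: (11, 1)  from 11·(1,0) + (0,1)
step 1: (12, 1)  from 1·(11,1) + (1,0)
step 2: (23, 2)  from 1·(12,1) + (11,1)
step 3: (35, 3)  from 1·(23,2) + (12,1)
step 4: (58, 5)  from 1·(35,3) + (23,2)
step 5: (93, 8)  from 1·(58,5) + (35,3)
step 6: (151, 13)  from 1·(93,8) + (58,5)
step 7: (244, 21)  from 1·(151,13) + (93,8)
→ (244, 21).  Check: 244²=59536, 135·21²=59535, difference 1.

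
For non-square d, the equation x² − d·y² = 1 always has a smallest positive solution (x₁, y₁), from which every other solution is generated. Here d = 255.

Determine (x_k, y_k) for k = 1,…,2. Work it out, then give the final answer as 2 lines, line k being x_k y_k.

√255 = [15; 1,30, …], period ℓ=2 (even) → k=1
i=0: a=15 ⇒ p=15, q=1
i=1: a=1 ⇒ p=16, q=1
→ (16, 1).  Check: 16²=256, 255·1²=255, difference 1.
(x_2, y_2) = (16·16 + 255·1·1, 16·1 + 1·16) = (511, 32)

16 1
511 32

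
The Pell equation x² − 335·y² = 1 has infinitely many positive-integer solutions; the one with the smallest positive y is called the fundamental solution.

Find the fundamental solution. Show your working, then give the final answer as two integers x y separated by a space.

604 33

√335 = [18; 3,3,3,36, …], period ℓ=4 (even) → k=3
a_0=18:  p_0=18·1+0=18,  q_0=18·0+1=1
a_1=3:  p_1=3·18+1=55,  q_1=3·1+0=3
a_2=3:  p_2=3·55+18=183,  q_2=3·3+1=10
a_3=3:  p_3=3·183+55=604,  q_3=3·10+3=33
fundamental: x₁=604, y₁=33  (since 364816 − 335·1089 = 1)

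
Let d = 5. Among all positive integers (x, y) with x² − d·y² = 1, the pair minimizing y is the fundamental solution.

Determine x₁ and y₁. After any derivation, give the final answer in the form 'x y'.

9 4

[2; 4] for √5; ℓ=1 ⇒ convergent index 1
a_0=2:  p_0=2·1+0=2,  q_0=2·0+1=1
a_1=4:  p_1=4·2+1=9,  q_1=4·1+0=4
fundamental: x₁=9, y₁=4  (since 81 − 5·16 = 1)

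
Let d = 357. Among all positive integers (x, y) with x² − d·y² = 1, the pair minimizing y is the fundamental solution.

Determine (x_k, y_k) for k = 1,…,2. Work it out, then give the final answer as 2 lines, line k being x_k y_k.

[18; 1,8,2,8,1,36] for √357; ℓ=6 ⇒ convergent index 5
i=0: a=18 ⇒ p=18, q=1
i=1: a=1 ⇒ p=19, q=1
i=2: a=8 ⇒ p=170, q=9
…
i=4: a=8 ⇒ p=3042, q=161
i=5: a=1 ⇒ p=3401, q=180
(x₁, y₁) = (3401, 180);  3401² − 357·180² = 1 ✓
(x_2, y_2) = (3401·3401 + 357·180·180, 3401·180 + 180·3401) = (23133601, 1224360)

3401 180
23133601 1224360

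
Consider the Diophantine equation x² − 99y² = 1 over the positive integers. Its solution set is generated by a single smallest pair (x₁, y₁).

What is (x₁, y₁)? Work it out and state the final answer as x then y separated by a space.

d=99: √d = [9; 1,18] (ℓ=2, even), read p_1/q_1
k=0  a_k=9  p_k/q_k = 9/1
k=1  a_k=1  p_k/q_k = 10/1
(x₁, y₁) = (10, 1);  10² − 99·1² = 1 ✓

10 1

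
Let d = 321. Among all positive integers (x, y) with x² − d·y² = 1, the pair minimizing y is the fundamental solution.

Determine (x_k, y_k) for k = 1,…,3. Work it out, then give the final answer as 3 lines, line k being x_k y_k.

√321 = [17; 1,10,1,34, …], period ℓ=4 (even) → k=3
a_0=17:  p_0=17·1+0=17,  q_0=17·0+1=1
a_1=1:  p_1=1·17+1=18,  q_1=1·1+0=1
a_2=10:  p_2=10·18+17=197,  q_2=10·1+1=11
a_3=1:  p_3=1·197+18=215,  q_3=1·11+1=12
→ (215, 12).  Check: 215²=46225, 321·12²=46224, difference 1.
k=2:  x_2 = 215·215+321·12·12 = 92449,  y_2 = 215·12+12·215 = 5160
k=3:  x_3 = 215·92449+321·12·5160 = 39752855,  y_3 = 215·5160+12·92449 = 2218788

215 12
92449 5160
39752855 2218788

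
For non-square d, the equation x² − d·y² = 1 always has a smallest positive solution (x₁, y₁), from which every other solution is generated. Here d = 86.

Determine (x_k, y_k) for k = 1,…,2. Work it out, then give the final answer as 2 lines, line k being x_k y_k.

√86 → a₀=9, period (3,1,1,1,8,1,1,1,3,18); ℓ=10 even so k=9
a_0=9:  p_0=9·1+0=9,  q_0=9·0+1=1
a_1=3:  p_1=3·9+1=28,  q_1=3·1+0=3
…
a_5=8:  p_5=8·102+65=881,  q_5=8·11+7=95
…
a_7=1:  p_7=1·983+881=1864,  q_7=1·106+95=201
a_8=1:  p_8=1·1864+983=2847,  q_8=1·201+106=307
a_9=3:  p_9=3·2847+1864=10405,  q_9=3·307+201=1122
→ (10405, 1122).  Check: 10405²=108264025, 86·1122²=108264024, difference 1.
(10405+1122√86)^2 = 216528049 + 23348820√86

10405 1122
216528049 23348820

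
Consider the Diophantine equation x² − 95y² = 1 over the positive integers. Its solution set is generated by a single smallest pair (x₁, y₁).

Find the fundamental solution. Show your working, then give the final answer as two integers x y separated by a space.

[9; 1,2,1,18] for √95; ℓ=4 ⇒ convergent index 3
step 0: (9, 1)  from 9·(1,0) + (0,1)
step 1: (10, 1)  from 1·(9,1) + (1,0)
step 2: (29, 3)  from 2·(10,1) + (9,1)
step 3: (39, 4)  from 1·(29,3) + (10,1)
→ (39, 4).  Check: 39²=1521, 95·4²=1520, difference 1.

39 4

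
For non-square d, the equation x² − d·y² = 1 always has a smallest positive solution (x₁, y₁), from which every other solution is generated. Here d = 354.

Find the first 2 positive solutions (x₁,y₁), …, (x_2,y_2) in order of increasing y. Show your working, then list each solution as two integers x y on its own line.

258065 13716
133195088449 7079239080

[18; 1,4,2,2,18,2,2,4,1,36] for √354; ℓ=10 ⇒ convergent index 9
step 0: (18, 1)  from 18·(1,0) + (0,1)
step 1: (19, 1)  from 1·(18,1) + (1,0)
…
step 3: (207, 11)  from 2·(94,5) + (19,1)
…
step 6: (19210, 1021)  from 2·(9351,497) + (508,27)
step 7: (47771, 2539)  from 2·(19210,1021) + (9351,497)
step 8: (210294, 11177)  from 4·(47771,2539) + (19210,1021)
step 9: (258065, 13716)  from 1·(210294,11177) + (47771,2539)
(x₁, y₁) = (258065, 13716);  258065² − 354·13716² = 1 ✓
(258065+13716√354)^2 = 133195088449 + 7079239080√354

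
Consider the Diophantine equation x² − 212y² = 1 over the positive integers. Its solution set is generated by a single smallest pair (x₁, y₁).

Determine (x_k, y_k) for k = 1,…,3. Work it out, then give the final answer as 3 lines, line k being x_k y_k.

√212 = [14; 1,1,3,1,1,…,1,1,28, …], period ℓ=14 (even) → k=13
k=0  a_k=14  p_k/q_k = 14/1
k=1  a_k=1  p_k/q_k = 15/1
…
k=3  a_k=3  p_k/q_k = 102/7
…
k=8  a_k=1  p_k/q_k = 2781/191
…
k=12  a_k=1  p_k/q_k = 37114/2549
k=13  a_k=1  p_k/q_k = 66249/4550
(x₁, y₁) = (66249, 4550);  66249² − 212·4550² = 1 ✓
k=2:  x_2 = 66249·66249+212·4550·4550 = 8777860001,  y_2 = 66249·4550+4550·66249 = 602865900
k=3:  x_3 = 66249·8777860001+212·4550·602865900 = 1163048894346249,  y_3 = 66249·602865900+4550·8777860001 = 79878526013650

66249 4550
8777860001 602865900
1163048894346249 79878526013650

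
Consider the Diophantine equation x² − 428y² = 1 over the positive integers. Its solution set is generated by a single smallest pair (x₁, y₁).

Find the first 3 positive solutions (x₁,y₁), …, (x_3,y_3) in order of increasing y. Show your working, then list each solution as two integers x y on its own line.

1850887 89466
6851565373537 331182912684
25362946559057703751 1225964295417811950

√428 → a₀=20, period (1,2,4,1,5,10,5,1,4,2,1,40); ℓ=12 even so k=11
k=0  a_k=20  p_k/q_k = 20/1
k=1  a_k=1  p_k/q_k = 21/1
k=2  a_k=2  p_k/q_k = 62/3
k=3  a_k=4  p_k/q_k = 269/13
k=4  a_k=1  p_k/q_k = 331/16
…
k=8  a_k=1  p_k/q_k = 119350/5769
k=9  a_k=4  p_k/q_k = 577179/27899
k=10  a_k=2  p_k/q_k = 1273708/61567
k=11  a_k=1  p_k/q_k = 1850887/89466
fundamental: x₁=1850887, y₁=89466  (since 3425782686769 − 428·8004165156 = 1)
(1850887+89466√428)^2 = 6851565373537 + 331182912684√428
(1850887+89466√428)^3 = 25362946559057703751 + 1225964295417811950√428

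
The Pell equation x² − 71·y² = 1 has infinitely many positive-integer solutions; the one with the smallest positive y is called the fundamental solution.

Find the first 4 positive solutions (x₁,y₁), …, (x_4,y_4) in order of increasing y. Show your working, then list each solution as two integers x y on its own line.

3480 413
24220799 2874480
168576757560 20006380387
1173294208396801 139244404619040

[8; 2,2,1,7,1,2,2,16] for √71; ℓ=8 ⇒ convergent index 7
a_0=8:  p_0=8·1+0=8,  q_0=8·0+1=1
a_1=2:  p_1=2·8+1=17,  q_1=2·1+0=2
a_2=2:  p_2=2·17+8=42,  q_2=2·2+1=5
a_3=1:  p_3=1·42+17=59,  q_3=1·5+2=7
a_4=7:  p_4=7·59+42=455,  q_4=7·7+5=54
a_5=1:  p_5=1·455+59=514,  q_5=1·54+7=61
a_6=2:  p_6=2·514+455=1483,  q_6=2·61+54=176
a_7=2:  p_7=2·1483+514=3480,  q_7=2·176+61=413
(x₁, y₁) = (3480, 413);  3480² − 71·413² = 1 ✓
k=2:  x_2 = 3480·3480+71·413·413 = 24220799,  y_2 = 3480·413+413·3480 = 2874480
k=3:  x_3 = 3480·24220799+71·413·2874480 = 168576757560,  y_3 = 3480·2874480+413·24220799 = 20006380387
k=4:  x_4 = 3480·168576757560+71·413·20006380387 = 1173294208396801,  y_4 = 3480·20006380387+413·168576757560 = 139244404619040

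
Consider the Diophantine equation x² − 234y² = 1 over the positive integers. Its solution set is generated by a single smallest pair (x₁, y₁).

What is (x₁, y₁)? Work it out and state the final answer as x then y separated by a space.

√234 = [15; 3,2,1,2,1,2,3,30, …], period ℓ=8 (even) → k=7
k=0  a_k=15  p_k/q_k = 15/1
…
k=4  a_k=2  p_k/q_k = 413/27
…
k=6  a_k=2  p_k/q_k = 1545/101
k=7  a_k=3  p_k/q_k = 5201/340
→ (5201, 340).  Check: 5201²=27050401, 234·340²=27050400, difference 1.

5201 340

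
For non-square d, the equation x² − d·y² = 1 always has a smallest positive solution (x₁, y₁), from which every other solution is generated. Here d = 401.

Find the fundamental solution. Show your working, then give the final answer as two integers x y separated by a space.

d=401: √d = [20; 40] (ℓ=1, odd), read p_1/q_1
i=0: a=20 ⇒ p=20, q=1
i=1: a=40 ⇒ p=801, q=40
fundamental: x₁=801, y₁=40  (since 641601 − 401·1600 = 1)

801 40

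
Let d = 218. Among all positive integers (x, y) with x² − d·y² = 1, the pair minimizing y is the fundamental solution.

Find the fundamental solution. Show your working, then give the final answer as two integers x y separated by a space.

126003 8534

[14; 1,3,3,1,28] for √218; ℓ=5 ⇒ convergent index 9
i=0: a=14 ⇒ p=14, q=1
i=1: a=1 ⇒ p=15, q=1
i=2: a=3 ⇒ p=59, q=4
i=3: a=3 ⇒ p=192, q=13
…
i=5: a=28 ⇒ p=7220, q=489
…
i=8: a=3 ⇒ p=96370, q=6527
i=9: a=1 ⇒ p=126003, q=8534
fundamental: x₁=126003, y₁=8534  (since 15876756009 − 218·72829156 = 1)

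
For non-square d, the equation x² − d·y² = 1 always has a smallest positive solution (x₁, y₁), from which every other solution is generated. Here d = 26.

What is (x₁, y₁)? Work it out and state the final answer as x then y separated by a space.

√26 = [5; 10, …], period ℓ=1 (odd) → k=1
i=0: a=5 ⇒ p=5, q=1
i=1: a=10 ⇒ p=51, q=10
fundamental: x₁=51, y₁=10  (since 2601 − 26·100 = 1)

51 10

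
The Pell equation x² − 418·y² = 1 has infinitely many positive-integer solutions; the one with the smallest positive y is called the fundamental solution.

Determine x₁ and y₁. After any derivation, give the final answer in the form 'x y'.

33857 1656

√418 = [20; 2,4,20,4,2,40, …], period ℓ=6 (even) → k=5
i=0: a=20 ⇒ p=20, q=1
i=1: a=2 ⇒ p=41, q=2
i=2: a=4 ⇒ p=184, q=9
…
i=4: a=4 ⇒ p=15068, q=737
i=5: a=2 ⇒ p=33857, q=1656
→ (33857, 1656).  Check: 33857²=1146296449, 418·1656²=1146296448, difference 1.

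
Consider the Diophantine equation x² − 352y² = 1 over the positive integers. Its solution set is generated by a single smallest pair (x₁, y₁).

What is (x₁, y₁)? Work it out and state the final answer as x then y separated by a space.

77617 4137

√352 = [18; 1,3,5,9,5,3,1,36, …], period ℓ=8 (even) → k=7
a_0=18:  p_0=18·1+0=18,  q_0=18·0+1=1
…
a_2=3:  p_2=3·19+18=75,  q_2=3·1+1=4
…
a_4=9:  p_4=9·394+75=3621,  q_4=9·21+4=193
a_5=5:  p_5=5·3621+394=18499,  q_5=5·193+21=986
a_6=3:  p_6=3·18499+3621=59118,  q_6=3·986+193=3151
a_7=1:  p_7=1·59118+18499=77617,  q_7=1·3151+986=4137
fundamental: x₁=77617, y₁=4137  (since 6024398689 − 352·17114769 = 1)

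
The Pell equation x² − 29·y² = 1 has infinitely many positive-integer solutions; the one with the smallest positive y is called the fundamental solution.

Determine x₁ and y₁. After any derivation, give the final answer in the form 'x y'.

√29 = [5; 2,1,1,2,10, …], period ℓ=5 (odd) → k=9
a_0=5:  p_0=5·1+0=5,  q_0=5·0+1=1
…
a_2=1:  p_2=1·11+5=16,  q_2=1·2+1=3
…
a_5=10:  p_5=10·70+27=727,  q_5=10·13+5=135
…
a_7=1:  p_7=1·1524+727=2251,  q_7=1·283+135=418
a_8=1:  p_8=1·2251+1524=3775,  q_8=1·418+283=701
a_9=2:  p_9=2·3775+2251=9801,  q_9=2·701+418=1820
(x₁, y₁) = (9801, 1820);  9801² − 29·1820² = 1 ✓

9801 1820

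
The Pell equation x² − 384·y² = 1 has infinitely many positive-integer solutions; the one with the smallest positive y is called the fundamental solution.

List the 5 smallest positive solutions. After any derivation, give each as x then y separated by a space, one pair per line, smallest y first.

4801 245
46099201 2352490
442644523201 22588608735
4250272665676801 216895818720980
40811117693184120001 2082633628770241225

√384 = [19; 1,1,2,9,2,1,1,38, …], period ℓ=8 (even) → k=7
a_0=19:  p_0=19·1+0=19,  q_0=19·0+1=1
…
a_5=2:  p_5=2·921+98=1940,  q_5=2·47+5=99
a_6=1:  p_6=1·1940+921=2861,  q_6=1·99+47=146
a_7=1:  p_7=1·2861+1940=4801,  q_7=1·146+99=245
(x₁, y₁) = (4801, 245);  4801² − 384·245² = 1 ✓
k=2:  x_2 = 4801·4801+384·245·245 = 46099201,  y_2 = 4801·245+245·4801 = 2352490
k=3:  x_3 = 4801·46099201+384·245·2352490 = 442644523201,  y_3 = 4801·2352490+245·46099201 = 22588608735
k=4:  x_4 = 4801·442644523201+384·245·22588608735 = 4250272665676801,  y_4 = 4801·22588608735+245·442644523201 = 216895818720980
k=5:  x_5 = 4801·4250272665676801+384·245·216895818720980 = 40811117693184120001,  y_5 = 4801·216895818720980+245·4250272665676801 = 2082633628770241225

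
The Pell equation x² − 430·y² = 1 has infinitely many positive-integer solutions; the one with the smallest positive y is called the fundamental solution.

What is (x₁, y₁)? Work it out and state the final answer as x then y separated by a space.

√430 = [20; 1,2,1,3,1,…,2,1,40, …], period ℓ=14 (even) → k=13
k=0  a_k=20  p_k/q_k = 20/1
k=1  a_k=1  p_k/q_k = 21/1
…
k=3  a_k=1  p_k/q_k = 83/4
k=4  a_k=3  p_k/q_k = 311/15
k=5  a_k=1  p_k/q_k = 394/19
…
k=7  a_k=8  p_k/q_k = 21794/1051
…
k=9  a_k=1  p_k/q_k = 155233/7486
k=10  a_k=3  p_k/q_k = 599138/28893
…
k=12  a_k=2  p_k/q_k = 2107880/101651
k=13  a_k=1  p_k/q_k = 2862251/138030
fundamental: x₁=2862251, y₁=138030  (since 8192480787001 − 430·19052280900 = 1)

2862251 138030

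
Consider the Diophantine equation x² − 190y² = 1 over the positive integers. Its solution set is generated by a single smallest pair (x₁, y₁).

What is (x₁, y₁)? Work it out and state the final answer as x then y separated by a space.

[13; 1,3,1,1,1,…,3,1,26] for √190; ℓ=14 ⇒ convergent index 13
i=0: a=13 ⇒ p=13, q=1
i=1: a=1 ⇒ p=14, q=1
i=2: a=3 ⇒ p=55, q=4
…
i=4: a=1 ⇒ p=124, q=9
…
i=7: a=2 ⇒ p=1213, q=88
…
i=10: a=1 ⇒ p=7085, q=514
…
i=12: a=3 ⇒ p=40787, q=2959
i=13: a=1 ⇒ p=52021, q=3774
→ (52021, 3774).  Check: 52021²=2706184441, 190·3774²=2706184440, difference 1.

52021 3774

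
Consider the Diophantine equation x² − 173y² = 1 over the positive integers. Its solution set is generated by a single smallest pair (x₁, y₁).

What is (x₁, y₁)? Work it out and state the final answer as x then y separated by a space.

[13; 6,1,1,6,26] for √173; ℓ=5 ⇒ convergent index 9
a_0=13:  p_0=13·1+0=13,  q_0=13·0+1=1
a_1=6:  p_1=6·13+1=79,  q_1=6·1+0=6
…
a_3=1:  p_3=1·92+79=171,  q_3=1·7+6=13
…
a_5=26:  p_5=26·1118+171=29239,  q_5=26·85+13=2223
a_6=6:  p_6=6·29239+1118=176552,  q_6=6·2223+85=13423
a_7=1:  p_7=1·176552+29239=205791,  q_7=1·13423+2223=15646
a_8=1:  p_8=1·205791+176552=382343,  q_8=1·15646+13423=29069
a_9=6:  p_9=6·382343+205791=2499849,  q_9=6·29069+15646=190060
(x₁, y₁) = (2499849, 190060);  2499849² − 173·190060² = 1 ✓

2499849 190060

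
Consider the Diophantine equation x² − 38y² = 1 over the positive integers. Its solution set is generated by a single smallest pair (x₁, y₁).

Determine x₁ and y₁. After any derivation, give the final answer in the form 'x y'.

37 6

√38 = [6; 6,12, …], period ℓ=2 (even) → k=1
k=0  a_k=6  p_k/q_k = 6/1
k=1  a_k=6  p_k/q_k = 37/6
(x₁, y₁) = (37, 6);  37² − 38·6² = 1 ✓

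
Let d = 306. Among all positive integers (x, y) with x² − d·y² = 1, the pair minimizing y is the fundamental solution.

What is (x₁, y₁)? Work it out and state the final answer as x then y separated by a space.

[17; 2,34] for √306; ℓ=2 ⇒ convergent index 1
step 0: (17, 1)  from 17·(1,0) + (0,1)
step 1: (35, 2)  from 2·(17,1) + (1,0)
(x₁, y₁) = (35, 2);  35² − 306·2² = 1 ✓

35 2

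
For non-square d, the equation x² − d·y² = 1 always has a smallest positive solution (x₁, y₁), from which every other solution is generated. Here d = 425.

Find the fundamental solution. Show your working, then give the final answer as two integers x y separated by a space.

√425 → a₀=20, period (1,1,1,1,1,1,40); ℓ=7 odd so k=13
a_0=20:  p_0=20·1+0=20,  q_0=20·0+1=1
a_1=1:  p_1=1·20+1=21,  q_1=1·1+0=1
a_2=1:  p_2=1·21+20=41,  q_2=1·1+1=2
a_3=1:  p_3=1·41+21=62,  q_3=1·2+1=3
a_4=1:  p_4=1·62+41=103,  q_4=1·3+2=5
a_5=1:  p_5=1·103+62=165,  q_5=1·5+3=8
a_6=1:  p_6=1·165+103=268,  q_6=1·8+5=13
…
a_9=1:  p_9=1·11153+10885=22038,  q_9=1·541+528=1069
…
a_11=1:  p_11=1·33191+22038=55229,  q_11=1·1610+1069=2679
a_12=1:  p_12=1·55229+33191=88420,  q_12=1·2679+1610=4289
a_13=1:  p_13=1·88420+55229=143649,  q_13=1·4289+2679=6968
fundamental: x₁=143649, y₁=6968  (since 20635035201 − 425·48553024 = 1)

143649 6968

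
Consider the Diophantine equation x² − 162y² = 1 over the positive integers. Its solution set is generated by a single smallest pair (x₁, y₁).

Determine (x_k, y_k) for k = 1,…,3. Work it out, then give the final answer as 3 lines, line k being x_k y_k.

√162 → a₀=12, period (1,2,1,2,12,2,1,2,1,24); ℓ=10 even so k=9
i=0: a=12 ⇒ p=12, q=1
…
i=4: a=2 ⇒ p=140, q=11
i=5: a=12 ⇒ p=1731, q=136
…
i=7: a=1 ⇒ p=5333, q=419
i=8: a=2 ⇒ p=14268, q=1121
i=9: a=1 ⇒ p=19601, q=1540
(x₁, y₁) = (19601, 1540);  19601² − 162·1540² = 1 ✓
k=2:  x_2 = 19601·19601+162·1540·1540 = 768398401,  y_2 = 19601·1540+1540·19601 = 60371080
k=3:  x_3 = 19601·768398401+162·1540·60371080 = 30122754096401,  y_3 = 19601·60371080+1540·768398401 = 2366667076620

19601 1540
768398401 60371080
30122754096401 2366667076620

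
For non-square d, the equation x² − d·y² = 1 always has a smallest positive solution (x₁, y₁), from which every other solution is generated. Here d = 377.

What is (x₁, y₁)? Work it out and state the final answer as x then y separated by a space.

√377 → a₀=19, period (2,2,2,38); ℓ=4 even so k=3
k=0  a_k=19  p_k/q_k = 19/1
…
k=2  a_k=2  p_k/q_k = 97/5
k=3  a_k=2  p_k/q_k = 233/12
(x₁, y₁) = (233, 12);  233² − 377·12² = 1 ✓

233 12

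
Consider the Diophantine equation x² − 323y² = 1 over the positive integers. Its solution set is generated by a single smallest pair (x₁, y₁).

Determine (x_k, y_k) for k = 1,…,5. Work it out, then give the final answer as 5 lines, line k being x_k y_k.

18 1
647 36
23274 1295
837217 46584
30116538 1675729

d=323: √d = [17; 1,34] (ℓ=2, even), read p_1/q_1
i=0: a=17 ⇒ p=17, q=1
i=1: a=1 ⇒ p=18, q=1
→ (18, 1).  Check: 18²=324, 323·1²=323, difference 1.
(x_2, y_2) = (18·18 + 323·1·1, 18·1 + 1·18) = (647, 36)
(x_3, y_3) = (18·647 + 323·1·36, 18·36 + 1·647) = (23274, 1295)
(x_4, y_4) = (18·23274 + 323·1·1295, 18·1295 + 1·23274) = (837217, 46584)
(x_5, y_5) = (18·837217 + 323·1·46584, 18·46584 + 1·837217) = (30116538, 1675729)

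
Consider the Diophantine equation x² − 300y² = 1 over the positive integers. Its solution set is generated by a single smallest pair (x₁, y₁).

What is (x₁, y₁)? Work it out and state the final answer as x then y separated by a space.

√300 → a₀=17, period (3,8,3,34); ℓ=4 even so k=3
i=0: a=17 ⇒ p=17, q=1
i=1: a=3 ⇒ p=52, q=3
i=2: a=8 ⇒ p=433, q=25
i=3: a=3 ⇒ p=1351, q=78
fundamental: x₁=1351, y₁=78  (since 1825201 − 300·6084 = 1)

1351 78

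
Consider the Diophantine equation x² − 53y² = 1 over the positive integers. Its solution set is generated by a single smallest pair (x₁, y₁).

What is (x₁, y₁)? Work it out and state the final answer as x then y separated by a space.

66249 9100

√53 = [7; 3,1,1,3,14, …], period ℓ=5 (odd) → k=9
i=0: a=7 ⇒ p=7, q=1
i=1: a=3 ⇒ p=22, q=3
i=2: a=1 ⇒ p=29, q=4
i=3: a=1 ⇒ p=51, q=7
i=4: a=3 ⇒ p=182, q=25
…
i=7: a=1 ⇒ p=10578, q=1453
i=8: a=1 ⇒ p=18557, q=2549
i=9: a=3 ⇒ p=66249, q=9100
(x₁, y₁) = (66249, 9100);  66249² − 53·9100² = 1 ✓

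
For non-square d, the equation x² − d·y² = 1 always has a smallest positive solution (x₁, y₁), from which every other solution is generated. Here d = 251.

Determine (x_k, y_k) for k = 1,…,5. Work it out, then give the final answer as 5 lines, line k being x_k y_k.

3674890 231957
27009633024199 1704832919460
198514860608593651330 12530146894788486843
1459040552203802437039183201 92093823044376819996025080
10723627069776264560841239313394450 676869338735087333923490423995557

[15; 1,5,2,1,2,…,5,1,30] for √251; ℓ=14 ⇒ convergent index 13
step 0: (15, 1)  from 15·(1,0) + (0,1)
step 1: (16, 1)  from 1·(15,1) + (1,0)
step 2: (95, 6)  from 5·(16,1) + (15,1)
step 3: (206, 13)  from 2·(95,6) + (16,1)
…
step 5: (808, 51)  from 2·(301,19) + (206,13)
…
step 7: (29563, 1866)  from 15·(1917,121) + (808,51)
step 8: (61043, 3853)  from 2·(29563,1866) + (1917,121)
step 9: (151649, 9572)  from 2·(61043,3853) + (29563,1866)
step 10: (212692, 13425)  from 1·(151649,9572) + (61043,3853)
…
step 12: (3097857, 195535)  from 5·(577033,36422) + (212692,13425)
step 13: (3674890, 231957)  from 1·(3097857,195535) + (577033,36422)
→ (3674890, 231957).  Check: 3674890²=13504816512100, 251·231957²=13504816512099, difference 1.
(3674890+231957√251)^2 = 27009633024199 + 1704832919460√251
(3674890+231957√251)^3 = 198514860608593651330 + 12530146894788486843√251
(3674890+231957√251)^4 = 1459040552203802437039183201 + 92093823044376819996025080√251
(3674890+231957√251)^5 = 10723627069776264560841239313394450 + 676869338735087333923490423995557√251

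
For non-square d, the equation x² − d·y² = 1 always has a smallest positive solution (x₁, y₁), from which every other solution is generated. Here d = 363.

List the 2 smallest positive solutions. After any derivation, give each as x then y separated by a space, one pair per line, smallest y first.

362 19
262087 13756

√363 = [19; 19,38, …], period ℓ=2 (even) → k=1
i=0: a=19 ⇒ p=19, q=1
i=1: a=19 ⇒ p=362, q=19
(x₁, y₁) = (362, 19);  362² − 363·19² = 1 ✓
n=2: (362,19)∘(362,19) = (362·362+363·19·19, 362·19+19·362) = (262087,13756)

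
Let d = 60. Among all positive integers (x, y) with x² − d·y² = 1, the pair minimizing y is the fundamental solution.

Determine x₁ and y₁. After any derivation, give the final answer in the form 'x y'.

31 4

[7; 1,2,1,14] for √60; ℓ=4 ⇒ convergent index 3
step 0: (7, 1)  from 7·(1,0) + (0,1)
step 1: (8, 1)  from 1·(7,1) + (1,0)
step 2: (23, 3)  from 2·(8,1) + (7,1)
step 3: (31, 4)  from 1·(23,3) + (8,1)
(x₁, y₁) = (31, 4);  31² − 60·4² = 1 ✓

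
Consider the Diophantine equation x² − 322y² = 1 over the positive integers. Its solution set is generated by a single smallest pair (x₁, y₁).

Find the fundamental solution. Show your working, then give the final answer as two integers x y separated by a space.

323 18

√322 = [17; 1,16,1,34, …], period ℓ=4 (even) → k=3
i=0: a=17 ⇒ p=17, q=1
i=1: a=1 ⇒ p=18, q=1
i=2: a=16 ⇒ p=305, q=17
i=3: a=1 ⇒ p=323, q=18
fundamental: x₁=323, y₁=18  (since 104329 − 322·324 = 1)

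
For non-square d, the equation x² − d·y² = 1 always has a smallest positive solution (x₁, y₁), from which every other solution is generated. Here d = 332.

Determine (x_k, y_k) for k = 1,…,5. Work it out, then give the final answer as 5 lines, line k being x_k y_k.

13447 738
361643617 19847772
9726043422151 533785979430
261572211433685377 14355640110942648
7034723044571491106887 386080584609905595882

√332 → a₀=18, period (4,1,1,8,1,1,4,36); ℓ=8 even so k=7
step 0: (18, 1)  from 18·(1,0) + (0,1)
…
step 4: (1403, 77)  from 8·(164,9) + (91,5)
…
step 6: (2970, 163)  from 1·(1567,86) + (1403,77)
step 7: (13447, 738)  from 4·(2970,163) + (1567,86)
(x₁, y₁) = (13447, 738);  13447² − 332·738² = 1 ✓
(13447+738√332)^2 = 361643617 + 19847772√332
(13447+738√332)^3 = 9726043422151 + 533785979430√332
(13447+738√332)^4 = 261572211433685377 + 14355640110942648√332
(13447+738√332)^5 = 7034723044571491106887 + 386080584609905595882√332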